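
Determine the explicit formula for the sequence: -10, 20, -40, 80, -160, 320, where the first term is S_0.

Check ratios: 20 / -10 = -2.0
Common ratio r = -2.
First term a = -10.
Formula: S_i = -10 * (-2)^i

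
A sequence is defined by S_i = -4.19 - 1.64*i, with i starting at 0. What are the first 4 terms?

This is an arithmetic sequence.
i=0: S_0 = -4.19 + -1.64*0 = -4.19
i=1: S_1 = -4.19 + -1.64*1 = -5.83
i=2: S_2 = -4.19 + -1.64*2 = -7.47
i=3: S_3 = -4.19 + -1.64*3 = -9.11
The first 4 terms are: [-4.19, -5.83, -7.47, -9.11]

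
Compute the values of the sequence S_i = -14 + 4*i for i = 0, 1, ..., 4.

This is an arithmetic sequence.
i=0: S_0 = -14 + 4*0 = -14
i=1: S_1 = -14 + 4*1 = -10
i=2: S_2 = -14 + 4*2 = -6
i=3: S_3 = -14 + 4*3 = -2
i=4: S_4 = -14 + 4*4 = 2
The first 5 terms are: [-14, -10, -6, -2, 2]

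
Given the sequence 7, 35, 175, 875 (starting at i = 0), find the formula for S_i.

Check ratios: 35 / 7 = 5.0
Common ratio r = 5.
First term a = 7.
Formula: S_i = 7 * 5^i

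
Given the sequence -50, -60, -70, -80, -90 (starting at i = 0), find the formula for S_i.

Check differences: -60 - -50 = -10
-70 - -60 = -10
Common difference d = -10.
First term a = -50.
Formula: S_i = -50 - 10*i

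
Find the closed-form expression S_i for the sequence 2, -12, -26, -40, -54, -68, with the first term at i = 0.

Check differences: -12 - 2 = -14
-26 - -12 = -14
Common difference d = -14.
First term a = 2.
Formula: S_i = 2 - 14*i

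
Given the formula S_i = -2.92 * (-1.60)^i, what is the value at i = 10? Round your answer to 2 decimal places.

S_10 = -2.92 * (-1.6)^10 ≈ -2.92 * 109.9512 ≈ -321.06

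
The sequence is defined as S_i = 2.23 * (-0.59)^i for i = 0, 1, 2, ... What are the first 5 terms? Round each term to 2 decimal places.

This is a geometric sequence.
i=0: S_0 = 2.23 * (-0.59)^0 = 2.23
i=1: S_1 = 2.23 * (-0.59)^1 ≈ -1.32
i=2: S_2 = 2.23 * (-0.59)^2 ≈ 0.78
i=3: S_3 = 2.23 * (-0.59)^3 ≈ -0.46
i=4: S_4 = 2.23 * (-0.59)^4 ≈ 0.27
The first 5 terms are: [2.23, -1.32, 0.78, -0.46, 0.27]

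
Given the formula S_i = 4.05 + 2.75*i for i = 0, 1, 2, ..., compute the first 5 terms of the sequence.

This is an arithmetic sequence.
i=0: S_0 = 4.05 + 2.75*0 = 4.05
i=1: S_1 = 4.05 + 2.75*1 = 6.8
i=2: S_2 = 4.05 + 2.75*2 = 9.55
i=3: S_3 = 4.05 + 2.75*3 = 12.3
i=4: S_4 = 4.05 + 2.75*4 = 15.05
The first 5 terms are: [4.05, 6.8, 9.55, 12.3, 15.05]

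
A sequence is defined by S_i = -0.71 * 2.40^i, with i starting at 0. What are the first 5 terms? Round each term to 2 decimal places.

This is a geometric sequence.
i=0: S_0 = -0.71 * 2.4^0 = -0.71
i=1: S_1 = -0.71 * 2.4^1 ≈ -1.7
i=2: S_2 = -0.71 * 2.4^2 ≈ -4.09
i=3: S_3 = -0.71 * 2.4^3 ≈ -9.82
i=4: S_4 = -0.71 * 2.4^4 ≈ -23.56
The first 5 terms are: [-0.71, -1.7, -4.09, -9.82, -23.56]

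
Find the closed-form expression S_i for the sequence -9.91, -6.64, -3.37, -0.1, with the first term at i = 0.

Check differences: -6.64 - -9.91 = 3.27
-3.37 - -6.64 = 3.27
Common difference d = 3.27.
First term a = -9.91.
Formula: S_i = -9.91 + 3.27*i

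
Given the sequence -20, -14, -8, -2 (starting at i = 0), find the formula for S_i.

Check differences: -14 - -20 = 6
-8 - -14 = 6
Common difference d = 6.
First term a = -20.
Formula: S_i = -20 + 6*i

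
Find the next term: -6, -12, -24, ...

Ratios: -12 / -6 = 2.0
This is a geometric sequence with common ratio r = 2.
Next term = -24 * 2 = -48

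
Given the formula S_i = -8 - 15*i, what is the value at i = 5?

S_5 = -8 + -15*5 = -8 + -75 = -83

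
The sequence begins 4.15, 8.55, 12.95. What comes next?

Differences: 8.55 - 4.15 = 4.4
This is an arithmetic sequence with common difference d = 4.4.
Next term = 12.95 + 4.4 = 17.35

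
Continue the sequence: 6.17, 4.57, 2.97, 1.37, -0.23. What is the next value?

Differences: 4.57 - 6.17 = -1.6
This is an arithmetic sequence with common difference d = -1.6.
Next term = -0.23 + -1.6 = -1.83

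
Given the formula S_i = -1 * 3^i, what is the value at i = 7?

S_7 = -1 * 3^7 = -1 * 2187 = -2187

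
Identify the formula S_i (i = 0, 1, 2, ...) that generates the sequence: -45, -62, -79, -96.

Check differences: -62 - -45 = -17
-79 - -62 = -17
Common difference d = -17.
First term a = -45.
Formula: S_i = -45 - 17*i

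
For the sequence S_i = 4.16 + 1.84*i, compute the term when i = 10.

S_10 = 4.16 + 1.84*10 = 4.16 + 18.4 = 22.56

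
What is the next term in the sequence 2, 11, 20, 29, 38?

Differences: 11 - 2 = 9
This is an arithmetic sequence with common difference d = 9.
Next term = 38 + 9 = 47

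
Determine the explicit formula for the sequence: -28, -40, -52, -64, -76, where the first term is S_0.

Check differences: -40 - -28 = -12
-52 - -40 = -12
Common difference d = -12.
First term a = -28.
Formula: S_i = -28 - 12*i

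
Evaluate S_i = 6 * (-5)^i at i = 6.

S_6 = 6 * (-5)^6 = 6 * 15625 = 93750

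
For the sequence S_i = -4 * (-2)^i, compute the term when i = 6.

S_6 = -4 * (-2)^6 = -4 * 64 = -256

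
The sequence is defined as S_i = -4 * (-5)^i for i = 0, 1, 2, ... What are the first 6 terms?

This is a geometric sequence.
i=0: S_0 = -4 * (-5)^0 = -4
i=1: S_1 = -4 * (-5)^1 = 20
i=2: S_2 = -4 * (-5)^2 = -100
i=3: S_3 = -4 * (-5)^3 = 500
i=4: S_4 = -4 * (-5)^4 = -2500
i=5: S_5 = -4 * (-5)^5 = 12500
The first 6 terms are: [-4, 20, -100, 500, -2500, 12500]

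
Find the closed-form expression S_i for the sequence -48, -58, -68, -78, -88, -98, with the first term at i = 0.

Check differences: -58 - -48 = -10
-68 - -58 = -10
Common difference d = -10.
First term a = -48.
Formula: S_i = -48 - 10*i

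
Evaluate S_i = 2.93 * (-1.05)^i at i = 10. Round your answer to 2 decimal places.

S_10 = 2.93 * (-1.05)^10 ≈ 2.93 * 1.6289 ≈ 4.77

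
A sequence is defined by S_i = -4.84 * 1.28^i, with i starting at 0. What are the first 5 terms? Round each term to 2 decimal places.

This is a geometric sequence.
i=0: S_0 = -4.84 * 1.28^0 = -4.84
i=1: S_1 = -4.84 * 1.28^1 ≈ -6.2
i=2: S_2 = -4.84 * 1.28^2 ≈ -7.93
i=3: S_3 = -4.84 * 1.28^3 ≈ -10.15
i=4: S_4 = -4.84 * 1.28^4 ≈ -12.99
The first 5 terms are: [-4.84, -6.2, -7.93, -10.15, -12.99]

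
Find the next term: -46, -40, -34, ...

Differences: -40 - -46 = 6
This is an arithmetic sequence with common difference d = 6.
Next term = -34 + 6 = -28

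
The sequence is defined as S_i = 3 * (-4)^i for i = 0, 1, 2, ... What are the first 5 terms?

This is a geometric sequence.
i=0: S_0 = 3 * (-4)^0 = 3
i=1: S_1 = 3 * (-4)^1 = -12
i=2: S_2 = 3 * (-4)^2 = 48
i=3: S_3 = 3 * (-4)^3 = -192
i=4: S_4 = 3 * (-4)^4 = 768
The first 5 terms are: [3, -12, 48, -192, 768]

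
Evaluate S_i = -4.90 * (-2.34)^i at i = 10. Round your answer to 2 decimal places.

S_10 = -4.9 * (-2.34)^10 ≈ -4.9 * 4922.1923 ≈ -24118.74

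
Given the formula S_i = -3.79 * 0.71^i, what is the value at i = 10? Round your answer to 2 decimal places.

S_10 = -3.79 * 0.71^10 ≈ -3.79 * 0.0326 ≈ -0.12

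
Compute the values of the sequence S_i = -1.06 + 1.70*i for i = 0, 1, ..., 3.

This is an arithmetic sequence.
i=0: S_0 = -1.06 + 1.7*0 = -1.06
i=1: S_1 = -1.06 + 1.7*1 = 0.64
i=2: S_2 = -1.06 + 1.7*2 = 2.34
i=3: S_3 = -1.06 + 1.7*3 = 4.04
The first 4 terms are: [-1.06, 0.64, 2.34, 4.04]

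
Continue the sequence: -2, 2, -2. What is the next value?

Ratios: 2 / -2 = -1.0
This is a geometric sequence with common ratio r = -1.
Next term = -2 * -1 = 2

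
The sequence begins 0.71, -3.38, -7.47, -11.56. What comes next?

Differences: -3.38 - 0.71 = -4.09
This is an arithmetic sequence with common difference d = -4.09.
Next term = -11.56 + -4.09 = -15.65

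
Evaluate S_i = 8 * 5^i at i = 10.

S_10 = 8 * 5^10 = 8 * 9765625 = 78125000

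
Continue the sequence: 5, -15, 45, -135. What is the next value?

Ratios: -15 / 5 = -3.0
This is a geometric sequence with common ratio r = -3.
Next term = -135 * -3 = 405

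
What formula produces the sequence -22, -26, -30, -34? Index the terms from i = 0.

Check differences: -26 - -22 = -4
-30 - -26 = -4
Common difference d = -4.
First term a = -22.
Formula: S_i = -22 - 4*i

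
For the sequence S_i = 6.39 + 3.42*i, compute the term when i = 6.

S_6 = 6.39 + 3.42*6 = 6.39 + 20.52 = 26.91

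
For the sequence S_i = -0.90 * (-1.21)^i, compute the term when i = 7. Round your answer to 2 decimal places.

S_7 = -0.9 * (-1.21)^7 ≈ -0.9 * -3.7975 ≈ 3.42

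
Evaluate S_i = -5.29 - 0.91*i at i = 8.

S_8 = -5.29 + -0.91*8 = -5.29 + -7.28 = -12.57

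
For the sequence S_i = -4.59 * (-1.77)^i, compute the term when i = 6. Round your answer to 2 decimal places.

S_6 = -4.59 * (-1.77)^6 ≈ -4.59 * 30.7496 ≈ -141.14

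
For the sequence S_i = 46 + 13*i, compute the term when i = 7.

S_7 = 46 + 13*7 = 46 + 91 = 137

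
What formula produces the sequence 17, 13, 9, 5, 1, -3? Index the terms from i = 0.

Check differences: 13 - 17 = -4
9 - 13 = -4
Common difference d = -4.
First term a = 17.
Formula: S_i = 17 - 4*i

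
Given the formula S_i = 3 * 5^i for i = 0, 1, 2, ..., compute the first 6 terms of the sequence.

This is a geometric sequence.
i=0: S_0 = 3 * 5^0 = 3
i=1: S_1 = 3 * 5^1 = 15
i=2: S_2 = 3 * 5^2 = 75
i=3: S_3 = 3 * 5^3 = 375
i=4: S_4 = 3 * 5^4 = 1875
i=5: S_5 = 3 * 5^5 = 9375
The first 6 terms are: [3, 15, 75, 375, 1875, 9375]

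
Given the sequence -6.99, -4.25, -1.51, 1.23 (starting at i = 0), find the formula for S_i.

Check differences: -4.25 - -6.99 = 2.74
-1.51 - -4.25 = 2.74
Common difference d = 2.74.
First term a = -6.99.
Formula: S_i = -6.99 + 2.74*i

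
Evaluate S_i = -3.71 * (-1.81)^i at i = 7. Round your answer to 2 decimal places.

S_7 = -3.71 * (-1.81)^7 ≈ -3.71 * -63.6429 ≈ 236.12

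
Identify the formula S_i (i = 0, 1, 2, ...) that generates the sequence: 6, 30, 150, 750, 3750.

Check ratios: 30 / 6 = 5.0
Common ratio r = 5.
First term a = 6.
Formula: S_i = 6 * 5^i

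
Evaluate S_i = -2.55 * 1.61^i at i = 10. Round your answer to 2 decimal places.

S_10 = -2.55 * 1.61^10 ≈ -2.55 * 117.0196 ≈ -298.4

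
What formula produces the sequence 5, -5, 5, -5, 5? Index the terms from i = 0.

Check ratios: -5 / 5 = -1.0
Common ratio r = -1.
First term a = 5.
Formula: S_i = 5 * (-1)^i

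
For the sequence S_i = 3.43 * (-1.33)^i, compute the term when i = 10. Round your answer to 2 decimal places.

S_10 = 3.43 * (-1.33)^10 ≈ 3.43 * 17.3187 ≈ 59.4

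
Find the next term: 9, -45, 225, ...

Ratios: -45 / 9 = -5.0
This is a geometric sequence with common ratio r = -5.
Next term = 225 * -5 = -1125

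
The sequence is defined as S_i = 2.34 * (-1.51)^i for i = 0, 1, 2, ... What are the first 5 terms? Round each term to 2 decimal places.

This is a geometric sequence.
i=0: S_0 = 2.34 * (-1.51)^0 = 2.34
i=1: S_1 = 2.34 * (-1.51)^1 ≈ -3.53
i=2: S_2 = 2.34 * (-1.51)^2 ≈ 5.34
i=3: S_3 = 2.34 * (-1.51)^3 ≈ -8.06
i=4: S_4 = 2.34 * (-1.51)^4 ≈ 12.17
The first 5 terms are: [2.34, -3.53, 5.34, -8.06, 12.17]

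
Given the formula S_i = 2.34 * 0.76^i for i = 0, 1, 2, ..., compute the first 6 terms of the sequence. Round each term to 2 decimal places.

This is a geometric sequence.
i=0: S_0 = 2.34 * 0.76^0 = 2.34
i=1: S_1 = 2.34 * 0.76^1 ≈ 1.78
i=2: S_2 = 2.34 * 0.76^2 ≈ 1.35
i=3: S_3 = 2.34 * 0.76^3 ≈ 1.03
i=4: S_4 = 2.34 * 0.76^4 ≈ 0.78
i=5: S_5 = 2.34 * 0.76^5 ≈ 0.59
The first 6 terms are: [2.34, 1.78, 1.35, 1.03, 0.78, 0.59]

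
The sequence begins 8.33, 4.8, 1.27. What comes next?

Differences: 4.8 - 8.33 = -3.53
This is an arithmetic sequence with common difference d = -3.53.
Next term = 1.27 + -3.53 = -2.26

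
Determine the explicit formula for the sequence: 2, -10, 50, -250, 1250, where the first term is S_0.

Check ratios: -10 / 2 = -5.0
Common ratio r = -5.
First term a = 2.
Formula: S_i = 2 * (-5)^i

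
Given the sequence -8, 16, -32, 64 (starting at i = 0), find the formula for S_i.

Check ratios: 16 / -8 = -2.0
Common ratio r = -2.
First term a = -8.
Formula: S_i = -8 * (-2)^i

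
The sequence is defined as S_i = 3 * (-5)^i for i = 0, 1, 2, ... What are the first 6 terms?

This is a geometric sequence.
i=0: S_0 = 3 * (-5)^0 = 3
i=1: S_1 = 3 * (-5)^1 = -15
i=2: S_2 = 3 * (-5)^2 = 75
i=3: S_3 = 3 * (-5)^3 = -375
i=4: S_4 = 3 * (-5)^4 = 1875
i=5: S_5 = 3 * (-5)^5 = -9375
The first 6 terms are: [3, -15, 75, -375, 1875, -9375]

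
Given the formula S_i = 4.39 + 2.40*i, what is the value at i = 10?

S_10 = 4.39 + 2.4*10 = 4.39 + 24.0 = 28.39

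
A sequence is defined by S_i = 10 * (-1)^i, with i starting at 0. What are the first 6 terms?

This is a geometric sequence.
i=0: S_0 = 10 * (-1)^0 = 10
i=1: S_1 = 10 * (-1)^1 = -10
i=2: S_2 = 10 * (-1)^2 = 10
i=3: S_3 = 10 * (-1)^3 = -10
i=4: S_4 = 10 * (-1)^4 = 10
i=5: S_5 = 10 * (-1)^5 = -10
The first 6 terms are: [10, -10, 10, -10, 10, -10]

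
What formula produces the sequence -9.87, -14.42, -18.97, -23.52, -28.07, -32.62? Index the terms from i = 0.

Check differences: -14.42 - -9.87 = -4.55
-18.97 - -14.42 = -4.55
Common difference d = -4.55.
First term a = -9.87.
Formula: S_i = -9.87 - 4.55*i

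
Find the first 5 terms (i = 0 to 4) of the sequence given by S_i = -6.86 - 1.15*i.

This is an arithmetic sequence.
i=0: S_0 = -6.86 + -1.15*0 = -6.86
i=1: S_1 = -6.86 + -1.15*1 = -8.01
i=2: S_2 = -6.86 + -1.15*2 = -9.16
i=3: S_3 = -6.86 + -1.15*3 = -10.31
i=4: S_4 = -6.86 + -1.15*4 = -11.46
The first 5 terms are: [-6.86, -8.01, -9.16, -10.31, -11.46]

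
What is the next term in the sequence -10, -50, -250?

Ratios: -50 / -10 = 5.0
This is a geometric sequence with common ratio r = 5.
Next term = -250 * 5 = -1250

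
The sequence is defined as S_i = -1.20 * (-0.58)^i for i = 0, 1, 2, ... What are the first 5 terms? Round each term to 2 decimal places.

This is a geometric sequence.
i=0: S_0 = -1.2 * (-0.58)^0 = -1.2
i=1: S_1 = -1.2 * (-0.58)^1 ≈ 0.7
i=2: S_2 = -1.2 * (-0.58)^2 ≈ -0.4
i=3: S_3 = -1.2 * (-0.58)^3 ≈ 0.23
i=4: S_4 = -1.2 * (-0.58)^4 ≈ -0.14
The first 5 terms are: [-1.2, 0.7, -0.4, 0.23, -0.14]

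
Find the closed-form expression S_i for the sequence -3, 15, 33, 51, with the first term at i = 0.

Check differences: 15 - -3 = 18
33 - 15 = 18
Common difference d = 18.
First term a = -3.
Formula: S_i = -3 + 18*i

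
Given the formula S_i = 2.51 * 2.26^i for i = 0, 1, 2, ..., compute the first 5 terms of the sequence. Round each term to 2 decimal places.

This is a geometric sequence.
i=0: S_0 = 2.51 * 2.26^0 = 2.51
i=1: S_1 = 2.51 * 2.26^1 ≈ 5.67
i=2: S_2 = 2.51 * 2.26^2 ≈ 12.82
i=3: S_3 = 2.51 * 2.26^3 ≈ 28.97
i=4: S_4 = 2.51 * 2.26^4 ≈ 65.48
The first 5 terms are: [2.51, 5.67, 12.82, 28.97, 65.48]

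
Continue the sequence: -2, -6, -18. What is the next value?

Ratios: -6 / -2 = 3.0
This is a geometric sequence with common ratio r = 3.
Next term = -18 * 3 = -54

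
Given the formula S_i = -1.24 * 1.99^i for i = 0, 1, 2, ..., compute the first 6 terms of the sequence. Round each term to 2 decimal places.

This is a geometric sequence.
i=0: S_0 = -1.24 * 1.99^0 = -1.24
i=1: S_1 = -1.24 * 1.99^1 ≈ -2.47
i=2: S_2 = -1.24 * 1.99^2 ≈ -4.91
i=3: S_3 = -1.24 * 1.99^3 ≈ -9.77
i=4: S_4 = -1.24 * 1.99^4 ≈ -19.45
i=5: S_5 = -1.24 * 1.99^5 ≈ -38.7
The first 6 terms are: [-1.24, -2.47, -4.91, -9.77, -19.45, -38.7]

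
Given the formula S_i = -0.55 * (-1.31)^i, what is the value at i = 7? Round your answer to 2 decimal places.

S_7 = -0.55 * (-1.31)^7 ≈ -0.55 * -6.6206 ≈ 3.64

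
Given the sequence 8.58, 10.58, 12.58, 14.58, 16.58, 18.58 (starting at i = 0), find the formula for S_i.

Check differences: 10.58 - 8.58 = 2.0
12.58 - 10.58 = 2.0
Common difference d = 2.0.
First term a = 8.58.
Formula: S_i = 8.58 + 2.00*i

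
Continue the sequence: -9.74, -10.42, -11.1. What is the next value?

Differences: -10.42 - -9.74 = -0.68
This is an arithmetic sequence with common difference d = -0.68.
Next term = -11.1 + -0.68 = -11.78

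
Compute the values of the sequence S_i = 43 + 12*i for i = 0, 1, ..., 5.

This is an arithmetic sequence.
i=0: S_0 = 43 + 12*0 = 43
i=1: S_1 = 43 + 12*1 = 55
i=2: S_2 = 43 + 12*2 = 67
i=3: S_3 = 43 + 12*3 = 79
i=4: S_4 = 43 + 12*4 = 91
i=5: S_5 = 43 + 12*5 = 103
The first 6 terms are: [43, 55, 67, 79, 91, 103]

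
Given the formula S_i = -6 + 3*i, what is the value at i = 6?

S_6 = -6 + 3*6 = -6 + 18 = 12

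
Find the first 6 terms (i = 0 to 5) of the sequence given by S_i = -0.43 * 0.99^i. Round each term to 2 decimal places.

This is a geometric sequence.
i=0: S_0 = -0.43 * 0.99^0 = -0.43
i=1: S_1 = -0.43 * 0.99^1 ≈ -0.43
i=2: S_2 = -0.43 * 0.99^2 ≈ -0.42
i=3: S_3 = -0.43 * 0.99^3 ≈ -0.42
i=4: S_4 = -0.43 * 0.99^4 ≈ -0.41
i=5: S_5 = -0.43 * 0.99^5 ≈ -0.41
The first 6 terms are: [-0.43, -0.43, -0.42, -0.42, -0.41, -0.41]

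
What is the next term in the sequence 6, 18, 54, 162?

Ratios: 18 / 6 = 3.0
This is a geometric sequence with common ratio r = 3.
Next term = 162 * 3 = 486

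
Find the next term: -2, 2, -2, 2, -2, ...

Ratios: 2 / -2 = -1.0
This is a geometric sequence with common ratio r = -1.
Next term = -2 * -1 = 2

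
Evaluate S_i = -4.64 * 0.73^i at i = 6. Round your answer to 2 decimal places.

S_6 = -4.64 * 0.73^6 ≈ -4.64 * 0.1513 ≈ -0.7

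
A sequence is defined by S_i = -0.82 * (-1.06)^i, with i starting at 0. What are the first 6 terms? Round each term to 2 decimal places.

This is a geometric sequence.
i=0: S_0 = -0.82 * (-1.06)^0 = -0.82
i=1: S_1 = -0.82 * (-1.06)^1 ≈ 0.87
i=2: S_2 = -0.82 * (-1.06)^2 ≈ -0.92
i=3: S_3 = -0.82 * (-1.06)^3 ≈ 0.98
i=4: S_4 = -0.82 * (-1.06)^4 ≈ -1.04
i=5: S_5 = -0.82 * (-1.06)^5 ≈ 1.1
The first 6 terms are: [-0.82, 0.87, -0.92, 0.98, -1.04, 1.1]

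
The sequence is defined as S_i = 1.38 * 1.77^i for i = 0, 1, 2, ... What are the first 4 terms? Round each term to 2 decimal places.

This is a geometric sequence.
i=0: S_0 = 1.38 * 1.77^0 = 1.38
i=1: S_1 = 1.38 * 1.77^1 ≈ 2.44
i=2: S_2 = 1.38 * 1.77^2 ≈ 4.32
i=3: S_3 = 1.38 * 1.77^3 ≈ 7.65
The first 4 terms are: [1.38, 2.44, 4.32, 7.65]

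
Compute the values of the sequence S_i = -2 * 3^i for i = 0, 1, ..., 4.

This is a geometric sequence.
i=0: S_0 = -2 * 3^0 = -2
i=1: S_1 = -2 * 3^1 = -6
i=2: S_2 = -2 * 3^2 = -18
i=3: S_3 = -2 * 3^3 = -54
i=4: S_4 = -2 * 3^4 = -162
The first 5 terms are: [-2, -6, -18, -54, -162]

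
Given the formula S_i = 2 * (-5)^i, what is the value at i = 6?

S_6 = 2 * (-5)^6 = 2 * 15625 = 31250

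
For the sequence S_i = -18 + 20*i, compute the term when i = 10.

S_10 = -18 + 20*10 = -18 + 200 = 182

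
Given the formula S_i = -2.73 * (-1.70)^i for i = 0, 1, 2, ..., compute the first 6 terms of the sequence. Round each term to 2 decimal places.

This is a geometric sequence.
i=0: S_0 = -2.73 * (-1.7)^0 = -2.73
i=1: S_1 = -2.73 * (-1.7)^1 ≈ 4.64
i=2: S_2 = -2.73 * (-1.7)^2 ≈ -7.89
i=3: S_3 = -2.73 * (-1.7)^3 ≈ 13.41
i=4: S_4 = -2.73 * (-1.7)^4 ≈ -22.8
i=5: S_5 = -2.73 * (-1.7)^5 ≈ 38.76
The first 6 terms are: [-2.73, 4.64, -7.89, 13.41, -22.8, 38.76]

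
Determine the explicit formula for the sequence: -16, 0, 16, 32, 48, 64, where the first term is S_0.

Check differences: 0 - -16 = 16
16 - 0 = 16
Common difference d = 16.
First term a = -16.
Formula: S_i = -16 + 16*i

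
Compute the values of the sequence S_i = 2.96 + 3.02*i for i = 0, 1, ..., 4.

This is an arithmetic sequence.
i=0: S_0 = 2.96 + 3.02*0 = 2.96
i=1: S_1 = 2.96 + 3.02*1 = 5.98
i=2: S_2 = 2.96 + 3.02*2 = 9.0
i=3: S_3 = 2.96 + 3.02*3 = 12.02
i=4: S_4 = 2.96 + 3.02*4 = 15.04
The first 5 terms are: [2.96, 5.98, 9.0, 12.02, 15.04]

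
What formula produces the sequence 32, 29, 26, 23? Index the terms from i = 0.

Check differences: 29 - 32 = -3
26 - 29 = -3
Common difference d = -3.
First term a = 32.
Formula: S_i = 32 - 3*i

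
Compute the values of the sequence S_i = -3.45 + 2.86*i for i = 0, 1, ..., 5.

This is an arithmetic sequence.
i=0: S_0 = -3.45 + 2.86*0 = -3.45
i=1: S_1 = -3.45 + 2.86*1 = -0.59
i=2: S_2 = -3.45 + 2.86*2 = 2.27
i=3: S_3 = -3.45 + 2.86*3 = 5.13
i=4: S_4 = -3.45 + 2.86*4 = 7.99
i=5: S_5 = -3.45 + 2.86*5 = 10.85
The first 6 terms are: [-3.45, -0.59, 2.27, 5.13, 7.99, 10.85]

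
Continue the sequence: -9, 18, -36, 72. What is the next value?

Ratios: 18 / -9 = -2.0
This is a geometric sequence with common ratio r = -2.
Next term = 72 * -2 = -144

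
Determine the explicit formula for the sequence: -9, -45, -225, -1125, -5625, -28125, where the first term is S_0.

Check ratios: -45 / -9 = 5.0
Common ratio r = 5.
First term a = -9.
Formula: S_i = -9 * 5^i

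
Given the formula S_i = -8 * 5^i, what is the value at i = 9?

S_9 = -8 * 5^9 = -8 * 1953125 = -15625000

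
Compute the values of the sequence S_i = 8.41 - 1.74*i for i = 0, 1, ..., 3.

This is an arithmetic sequence.
i=0: S_0 = 8.41 + -1.74*0 = 8.41
i=1: S_1 = 8.41 + -1.74*1 = 6.67
i=2: S_2 = 8.41 + -1.74*2 = 4.93
i=3: S_3 = 8.41 + -1.74*3 = 3.19
The first 4 terms are: [8.41, 6.67, 4.93, 3.19]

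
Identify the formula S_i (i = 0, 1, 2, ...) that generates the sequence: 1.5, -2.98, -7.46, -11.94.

Check differences: -2.98 - 1.5 = -4.48
-7.46 - -2.98 = -4.48
Common difference d = -4.48.
First term a = 1.5.
Formula: S_i = 1.50 - 4.48*i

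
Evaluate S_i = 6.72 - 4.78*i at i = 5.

S_5 = 6.72 + -4.78*5 = 6.72 + -23.9 = -17.18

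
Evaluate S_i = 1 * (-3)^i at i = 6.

S_6 = 1 * (-3)^6 = 1 * 729 = 729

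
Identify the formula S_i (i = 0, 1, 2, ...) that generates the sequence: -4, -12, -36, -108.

Check ratios: -12 / -4 = 3.0
Common ratio r = 3.
First term a = -4.
Formula: S_i = -4 * 3^i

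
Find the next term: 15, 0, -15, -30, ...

Differences: 0 - 15 = -15
This is an arithmetic sequence with common difference d = -15.
Next term = -30 + -15 = -45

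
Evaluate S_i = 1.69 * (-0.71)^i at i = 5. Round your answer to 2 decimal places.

S_5 = 1.69 * (-0.71)^5 ≈ 1.69 * -0.1804 ≈ -0.3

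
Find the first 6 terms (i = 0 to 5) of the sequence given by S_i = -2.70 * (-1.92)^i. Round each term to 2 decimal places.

This is a geometric sequence.
i=0: S_0 = -2.7 * (-1.92)^0 = -2.7
i=1: S_1 = -2.7 * (-1.92)^1 ≈ 5.18
i=2: S_2 = -2.7 * (-1.92)^2 ≈ -9.95
i=3: S_3 = -2.7 * (-1.92)^3 ≈ 19.11
i=4: S_4 = -2.7 * (-1.92)^4 ≈ -36.69
i=5: S_5 = -2.7 * (-1.92)^5 ≈ 70.45
The first 6 terms are: [-2.7, 5.18, -9.95, 19.11, -36.69, 70.45]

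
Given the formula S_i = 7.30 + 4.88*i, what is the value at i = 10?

S_10 = 7.3 + 4.88*10 = 7.3 + 48.8 = 56.1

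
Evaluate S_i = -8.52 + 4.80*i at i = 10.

S_10 = -8.52 + 4.8*10 = -8.52 + 48.0 = 39.48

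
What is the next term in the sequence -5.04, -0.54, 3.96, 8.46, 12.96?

Differences: -0.54 - -5.04 = 4.5
This is an arithmetic sequence with common difference d = 4.5.
Next term = 12.96 + 4.5 = 17.46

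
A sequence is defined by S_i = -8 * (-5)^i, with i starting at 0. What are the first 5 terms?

This is a geometric sequence.
i=0: S_0 = -8 * (-5)^0 = -8
i=1: S_1 = -8 * (-5)^1 = 40
i=2: S_2 = -8 * (-5)^2 = -200
i=3: S_3 = -8 * (-5)^3 = 1000
i=4: S_4 = -8 * (-5)^4 = -5000
The first 5 terms are: [-8, 40, -200, 1000, -5000]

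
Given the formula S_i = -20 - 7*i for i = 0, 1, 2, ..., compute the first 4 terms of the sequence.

This is an arithmetic sequence.
i=0: S_0 = -20 + -7*0 = -20
i=1: S_1 = -20 + -7*1 = -27
i=2: S_2 = -20 + -7*2 = -34
i=3: S_3 = -20 + -7*3 = -41
The first 4 terms are: [-20, -27, -34, -41]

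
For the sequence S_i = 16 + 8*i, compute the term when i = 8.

S_8 = 16 + 8*8 = 16 + 64 = 80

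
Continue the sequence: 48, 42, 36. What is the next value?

Differences: 42 - 48 = -6
This is an arithmetic sequence with common difference d = -6.
Next term = 36 + -6 = 30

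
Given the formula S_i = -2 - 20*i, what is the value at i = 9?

S_9 = -2 + -20*9 = -2 + -180 = -182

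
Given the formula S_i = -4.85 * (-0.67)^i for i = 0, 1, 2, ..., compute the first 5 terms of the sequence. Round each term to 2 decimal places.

This is a geometric sequence.
i=0: S_0 = -4.85 * (-0.67)^0 = -4.85
i=1: S_1 = -4.85 * (-0.67)^1 ≈ 3.25
i=2: S_2 = -4.85 * (-0.67)^2 ≈ -2.18
i=3: S_3 = -4.85 * (-0.67)^3 ≈ 1.46
i=4: S_4 = -4.85 * (-0.67)^4 ≈ -0.98
The first 5 terms are: [-4.85, 3.25, -2.18, 1.46, -0.98]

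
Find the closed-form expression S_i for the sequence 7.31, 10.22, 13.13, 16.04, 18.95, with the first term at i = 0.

Check differences: 10.22 - 7.31 = 2.91
13.13 - 10.22 = 2.91
Common difference d = 2.91.
First term a = 7.31.
Formula: S_i = 7.31 + 2.91*i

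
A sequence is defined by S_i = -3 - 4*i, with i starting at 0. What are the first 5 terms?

This is an arithmetic sequence.
i=0: S_0 = -3 + -4*0 = -3
i=1: S_1 = -3 + -4*1 = -7
i=2: S_2 = -3 + -4*2 = -11
i=3: S_3 = -3 + -4*3 = -15
i=4: S_4 = -3 + -4*4 = -19
The first 5 terms are: [-3, -7, -11, -15, -19]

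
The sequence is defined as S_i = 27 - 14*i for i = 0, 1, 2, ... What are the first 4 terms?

This is an arithmetic sequence.
i=0: S_0 = 27 + -14*0 = 27
i=1: S_1 = 27 + -14*1 = 13
i=2: S_2 = 27 + -14*2 = -1
i=3: S_3 = 27 + -14*3 = -15
The first 4 terms are: [27, 13, -1, -15]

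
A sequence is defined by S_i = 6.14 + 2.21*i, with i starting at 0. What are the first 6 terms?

This is an arithmetic sequence.
i=0: S_0 = 6.14 + 2.21*0 = 6.14
i=1: S_1 = 6.14 + 2.21*1 = 8.35
i=2: S_2 = 6.14 + 2.21*2 = 10.56
i=3: S_3 = 6.14 + 2.21*3 = 12.77
i=4: S_4 = 6.14 + 2.21*4 = 14.98
i=5: S_5 = 6.14 + 2.21*5 = 17.19
The first 6 terms are: [6.14, 8.35, 10.56, 12.77, 14.98, 17.19]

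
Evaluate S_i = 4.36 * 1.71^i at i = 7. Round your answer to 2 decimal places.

S_7 = 4.36 * 1.71^7 ≈ 4.36 * 42.7536 ≈ 186.41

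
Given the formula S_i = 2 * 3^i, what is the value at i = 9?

S_9 = 2 * 3^9 = 2 * 19683 = 39366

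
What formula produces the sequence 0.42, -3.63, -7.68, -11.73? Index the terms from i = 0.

Check differences: -3.63 - 0.42 = -4.05
-7.68 - -3.63 = -4.05
Common difference d = -4.05.
First term a = 0.42.
Formula: S_i = 0.42 - 4.05*i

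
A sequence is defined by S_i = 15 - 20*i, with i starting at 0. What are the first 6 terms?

This is an arithmetic sequence.
i=0: S_0 = 15 + -20*0 = 15
i=1: S_1 = 15 + -20*1 = -5
i=2: S_2 = 15 + -20*2 = -25
i=3: S_3 = 15 + -20*3 = -45
i=4: S_4 = 15 + -20*4 = -65
i=5: S_5 = 15 + -20*5 = -85
The first 6 terms are: [15, -5, -25, -45, -65, -85]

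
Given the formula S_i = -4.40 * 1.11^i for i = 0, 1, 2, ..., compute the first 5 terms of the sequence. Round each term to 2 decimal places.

This is a geometric sequence.
i=0: S_0 = -4.4 * 1.11^0 = -4.4
i=1: S_1 = -4.4 * 1.11^1 ≈ -4.88
i=2: S_2 = -4.4 * 1.11^2 ≈ -5.42
i=3: S_3 = -4.4 * 1.11^3 ≈ -6.02
i=4: S_4 = -4.4 * 1.11^4 ≈ -6.68
The first 5 terms are: [-4.4, -4.88, -5.42, -6.02, -6.68]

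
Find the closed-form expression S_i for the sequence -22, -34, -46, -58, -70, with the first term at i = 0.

Check differences: -34 - -22 = -12
-46 - -34 = -12
Common difference d = -12.
First term a = -22.
Formula: S_i = -22 - 12*i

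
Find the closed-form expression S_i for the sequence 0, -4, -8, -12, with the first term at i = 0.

Check differences: -4 - 0 = -4
-8 - -4 = -4
Common difference d = -4.
First term a = 0.
Formula: S_i = 0 - 4*i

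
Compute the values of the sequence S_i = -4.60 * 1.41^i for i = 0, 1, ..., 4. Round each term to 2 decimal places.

This is a geometric sequence.
i=0: S_0 = -4.6 * 1.41^0 = -4.6
i=1: S_1 = -4.6 * 1.41^1 ≈ -6.49
i=2: S_2 = -4.6 * 1.41^2 ≈ -9.15
i=3: S_3 = -4.6 * 1.41^3 ≈ -12.89
i=4: S_4 = -4.6 * 1.41^4 ≈ -18.18
The first 5 terms are: [-4.6, -6.49, -9.15, -12.89, -18.18]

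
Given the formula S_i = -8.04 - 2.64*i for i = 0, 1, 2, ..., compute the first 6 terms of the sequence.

This is an arithmetic sequence.
i=0: S_0 = -8.04 + -2.64*0 = -8.04
i=1: S_1 = -8.04 + -2.64*1 = -10.68
i=2: S_2 = -8.04 + -2.64*2 = -13.32
i=3: S_3 = -8.04 + -2.64*3 = -15.96
i=4: S_4 = -8.04 + -2.64*4 = -18.6
i=5: S_5 = -8.04 + -2.64*5 = -21.24
The first 6 terms are: [-8.04, -10.68, -13.32, -15.96, -18.6, -21.24]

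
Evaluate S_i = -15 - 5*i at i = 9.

S_9 = -15 + -5*9 = -15 + -45 = -60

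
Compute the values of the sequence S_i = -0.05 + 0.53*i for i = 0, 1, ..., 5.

This is an arithmetic sequence.
i=0: S_0 = -0.05 + 0.53*0 = -0.05
i=1: S_1 = -0.05 + 0.53*1 = 0.48
i=2: S_2 = -0.05 + 0.53*2 = 1.01
i=3: S_3 = -0.05 + 0.53*3 = 1.54
i=4: S_4 = -0.05 + 0.53*4 = 2.07
i=5: S_5 = -0.05 + 0.53*5 = 2.6
The first 6 terms are: [-0.05, 0.48, 1.01, 1.54, 2.07, 2.6]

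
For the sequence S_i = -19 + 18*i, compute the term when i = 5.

S_5 = -19 + 18*5 = -19 + 90 = 71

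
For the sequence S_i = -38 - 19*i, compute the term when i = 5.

S_5 = -38 + -19*5 = -38 + -95 = -133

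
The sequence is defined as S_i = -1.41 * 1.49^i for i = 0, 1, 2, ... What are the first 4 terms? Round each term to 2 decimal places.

This is a geometric sequence.
i=0: S_0 = -1.41 * 1.49^0 = -1.41
i=1: S_1 = -1.41 * 1.49^1 ≈ -2.1
i=2: S_2 = -1.41 * 1.49^2 ≈ -3.13
i=3: S_3 = -1.41 * 1.49^3 ≈ -4.66
The first 4 terms are: [-1.41, -2.1, -3.13, -4.66]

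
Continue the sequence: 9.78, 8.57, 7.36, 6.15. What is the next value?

Differences: 8.57 - 9.78 = -1.21
This is an arithmetic sequence with common difference d = -1.21.
Next term = 6.15 + -1.21 = 4.94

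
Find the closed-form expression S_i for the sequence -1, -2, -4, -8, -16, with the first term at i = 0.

Check ratios: -2 / -1 = 2.0
Common ratio r = 2.
First term a = -1.
Formula: S_i = -1 * 2^i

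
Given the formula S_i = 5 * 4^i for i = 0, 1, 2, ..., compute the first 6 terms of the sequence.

This is a geometric sequence.
i=0: S_0 = 5 * 4^0 = 5
i=1: S_1 = 5 * 4^1 = 20
i=2: S_2 = 5 * 4^2 = 80
i=3: S_3 = 5 * 4^3 = 320
i=4: S_4 = 5 * 4^4 = 1280
i=5: S_5 = 5 * 4^5 = 5120
The first 6 terms are: [5, 20, 80, 320, 1280, 5120]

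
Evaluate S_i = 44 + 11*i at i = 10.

S_10 = 44 + 11*10 = 44 + 110 = 154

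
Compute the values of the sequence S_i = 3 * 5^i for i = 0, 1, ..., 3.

This is a geometric sequence.
i=0: S_0 = 3 * 5^0 = 3
i=1: S_1 = 3 * 5^1 = 15
i=2: S_2 = 3 * 5^2 = 75
i=3: S_3 = 3 * 5^3 = 375
The first 4 terms are: [3, 15, 75, 375]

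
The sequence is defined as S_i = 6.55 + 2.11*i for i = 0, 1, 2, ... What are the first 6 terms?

This is an arithmetic sequence.
i=0: S_0 = 6.55 + 2.11*0 = 6.55
i=1: S_1 = 6.55 + 2.11*1 = 8.66
i=2: S_2 = 6.55 + 2.11*2 = 10.77
i=3: S_3 = 6.55 + 2.11*3 = 12.88
i=4: S_4 = 6.55 + 2.11*4 = 14.99
i=5: S_5 = 6.55 + 2.11*5 = 17.1
The first 6 terms are: [6.55, 8.66, 10.77, 12.88, 14.99, 17.1]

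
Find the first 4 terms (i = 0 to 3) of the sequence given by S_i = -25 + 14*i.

This is an arithmetic sequence.
i=0: S_0 = -25 + 14*0 = -25
i=1: S_1 = -25 + 14*1 = -11
i=2: S_2 = -25 + 14*2 = 3
i=3: S_3 = -25 + 14*3 = 17
The first 4 terms are: [-25, -11, 3, 17]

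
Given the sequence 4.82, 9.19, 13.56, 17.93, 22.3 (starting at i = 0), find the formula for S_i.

Check differences: 9.19 - 4.82 = 4.37
13.56 - 9.19 = 4.37
Common difference d = 4.37.
First term a = 4.82.
Formula: S_i = 4.82 + 4.37*i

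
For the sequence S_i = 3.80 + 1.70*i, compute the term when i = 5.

S_5 = 3.8 + 1.7*5 = 3.8 + 8.5 = 12.3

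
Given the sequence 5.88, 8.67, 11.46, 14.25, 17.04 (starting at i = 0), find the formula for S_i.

Check differences: 8.67 - 5.88 = 2.79
11.46 - 8.67 = 2.79
Common difference d = 2.79.
First term a = 5.88.
Formula: S_i = 5.88 + 2.79*i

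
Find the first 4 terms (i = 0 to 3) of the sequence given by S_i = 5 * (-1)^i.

This is a geometric sequence.
i=0: S_0 = 5 * (-1)^0 = 5
i=1: S_1 = 5 * (-1)^1 = -5
i=2: S_2 = 5 * (-1)^2 = 5
i=3: S_3 = 5 * (-1)^3 = -5
The first 4 terms are: [5, -5, 5, -5]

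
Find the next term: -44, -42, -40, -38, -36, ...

Differences: -42 - -44 = 2
This is an arithmetic sequence with common difference d = 2.
Next term = -36 + 2 = -34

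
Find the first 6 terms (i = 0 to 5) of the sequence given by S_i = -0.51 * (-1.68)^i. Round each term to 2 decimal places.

This is a geometric sequence.
i=0: S_0 = -0.51 * (-1.68)^0 = -0.51
i=1: S_1 = -0.51 * (-1.68)^1 ≈ 0.86
i=2: S_2 = -0.51 * (-1.68)^2 ≈ -1.44
i=3: S_3 = -0.51 * (-1.68)^3 ≈ 2.42
i=4: S_4 = -0.51 * (-1.68)^4 ≈ -4.06
i=5: S_5 = -0.51 * (-1.68)^5 ≈ 6.83
The first 6 terms are: [-0.51, 0.86, -1.44, 2.42, -4.06, 6.83]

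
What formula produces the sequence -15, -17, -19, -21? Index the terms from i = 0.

Check differences: -17 - -15 = -2
-19 - -17 = -2
Common difference d = -2.
First term a = -15.
Formula: S_i = -15 - 2*i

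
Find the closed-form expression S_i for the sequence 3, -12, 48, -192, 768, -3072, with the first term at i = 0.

Check ratios: -12 / 3 = -4.0
Common ratio r = -4.
First term a = 3.
Formula: S_i = 3 * (-4)^i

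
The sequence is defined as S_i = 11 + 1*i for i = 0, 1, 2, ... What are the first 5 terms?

This is an arithmetic sequence.
i=0: S_0 = 11 + 1*0 = 11
i=1: S_1 = 11 + 1*1 = 12
i=2: S_2 = 11 + 1*2 = 13
i=3: S_3 = 11 + 1*3 = 14
i=4: S_4 = 11 + 1*4 = 15
The first 5 terms are: [11, 12, 13, 14, 15]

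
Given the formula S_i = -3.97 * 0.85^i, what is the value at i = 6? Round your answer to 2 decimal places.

S_6 = -3.97 * 0.85^6 ≈ -3.97 * 0.3771 ≈ -1.5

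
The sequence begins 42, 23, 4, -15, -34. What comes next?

Differences: 23 - 42 = -19
This is an arithmetic sequence with common difference d = -19.
Next term = -34 + -19 = -53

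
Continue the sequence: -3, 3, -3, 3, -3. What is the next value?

Ratios: 3 / -3 = -1.0
This is a geometric sequence with common ratio r = -1.
Next term = -3 * -1 = 3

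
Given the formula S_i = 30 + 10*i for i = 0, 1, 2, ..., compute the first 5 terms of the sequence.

This is an arithmetic sequence.
i=0: S_0 = 30 + 10*0 = 30
i=1: S_1 = 30 + 10*1 = 40
i=2: S_2 = 30 + 10*2 = 50
i=3: S_3 = 30 + 10*3 = 60
i=4: S_4 = 30 + 10*4 = 70
The first 5 terms are: [30, 40, 50, 60, 70]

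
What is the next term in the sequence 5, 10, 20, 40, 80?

Ratios: 10 / 5 = 2.0
This is a geometric sequence with common ratio r = 2.
Next term = 80 * 2 = 160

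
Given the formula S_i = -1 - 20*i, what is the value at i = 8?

S_8 = -1 + -20*8 = -1 + -160 = -161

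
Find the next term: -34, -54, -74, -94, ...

Differences: -54 - -34 = -20
This is an arithmetic sequence with common difference d = -20.
Next term = -94 + -20 = -114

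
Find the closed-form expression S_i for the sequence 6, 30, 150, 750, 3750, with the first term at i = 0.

Check ratios: 30 / 6 = 5.0
Common ratio r = 5.
First term a = 6.
Formula: S_i = 6 * 5^i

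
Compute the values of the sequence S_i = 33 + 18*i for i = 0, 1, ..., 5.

This is an arithmetic sequence.
i=0: S_0 = 33 + 18*0 = 33
i=1: S_1 = 33 + 18*1 = 51
i=2: S_2 = 33 + 18*2 = 69
i=3: S_3 = 33 + 18*3 = 87
i=4: S_4 = 33 + 18*4 = 105
i=5: S_5 = 33 + 18*5 = 123
The first 6 terms are: [33, 51, 69, 87, 105, 123]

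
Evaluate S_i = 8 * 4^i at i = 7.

S_7 = 8 * 4^7 = 8 * 16384 = 131072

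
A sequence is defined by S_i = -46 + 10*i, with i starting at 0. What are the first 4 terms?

This is an arithmetic sequence.
i=0: S_0 = -46 + 10*0 = -46
i=1: S_1 = -46 + 10*1 = -36
i=2: S_2 = -46 + 10*2 = -26
i=3: S_3 = -46 + 10*3 = -16
The first 4 terms are: [-46, -36, -26, -16]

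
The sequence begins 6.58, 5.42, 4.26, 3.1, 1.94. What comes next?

Differences: 5.42 - 6.58 = -1.16
This is an arithmetic sequence with common difference d = -1.16.
Next term = 1.94 + -1.16 = 0.78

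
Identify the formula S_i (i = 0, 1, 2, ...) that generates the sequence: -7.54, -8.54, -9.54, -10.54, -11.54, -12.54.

Check differences: -8.54 - -7.54 = -1.0
-9.54 - -8.54 = -1.0
Common difference d = -1.0.
First term a = -7.54.
Formula: S_i = -7.54 - 1.00*i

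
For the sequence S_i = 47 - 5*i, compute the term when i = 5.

S_5 = 47 + -5*5 = 47 + -25 = 22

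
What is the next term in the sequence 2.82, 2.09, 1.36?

Differences: 2.09 - 2.82 = -0.73
This is an arithmetic sequence with common difference d = -0.73.
Next term = 1.36 + -0.73 = 0.63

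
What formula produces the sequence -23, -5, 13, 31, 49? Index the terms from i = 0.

Check differences: -5 - -23 = 18
13 - -5 = 18
Common difference d = 18.
First term a = -23.
Formula: S_i = -23 + 18*i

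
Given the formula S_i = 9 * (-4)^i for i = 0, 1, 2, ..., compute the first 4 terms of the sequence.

This is a geometric sequence.
i=0: S_0 = 9 * (-4)^0 = 9
i=1: S_1 = 9 * (-4)^1 = -36
i=2: S_2 = 9 * (-4)^2 = 144
i=3: S_3 = 9 * (-4)^3 = -576
The first 4 terms are: [9, -36, 144, -576]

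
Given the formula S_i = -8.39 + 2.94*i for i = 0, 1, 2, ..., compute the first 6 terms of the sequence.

This is an arithmetic sequence.
i=0: S_0 = -8.39 + 2.94*0 = -8.39
i=1: S_1 = -8.39 + 2.94*1 = -5.45
i=2: S_2 = -8.39 + 2.94*2 = -2.51
i=3: S_3 = -8.39 + 2.94*3 = 0.43
i=4: S_4 = -8.39 + 2.94*4 = 3.37
i=5: S_5 = -8.39 + 2.94*5 = 6.31
The first 6 terms are: [-8.39, -5.45, -2.51, 0.43, 3.37, 6.31]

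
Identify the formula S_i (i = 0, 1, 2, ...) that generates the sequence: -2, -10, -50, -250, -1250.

Check ratios: -10 / -2 = 5.0
Common ratio r = 5.
First term a = -2.
Formula: S_i = -2 * 5^i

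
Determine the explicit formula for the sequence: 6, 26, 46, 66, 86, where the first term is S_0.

Check differences: 26 - 6 = 20
46 - 26 = 20
Common difference d = 20.
First term a = 6.
Formula: S_i = 6 + 20*i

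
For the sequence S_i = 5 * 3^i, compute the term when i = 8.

S_8 = 5 * 3^8 = 5 * 6561 = 32805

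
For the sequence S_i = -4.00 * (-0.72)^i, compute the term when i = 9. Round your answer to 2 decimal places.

S_9 = -4.0 * (-0.72)^9 ≈ -4.0 * -0.052 ≈ 0.21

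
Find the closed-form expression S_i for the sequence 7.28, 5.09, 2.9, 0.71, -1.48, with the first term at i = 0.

Check differences: 5.09 - 7.28 = -2.19
2.9 - 5.09 = -2.19
Common difference d = -2.19.
First term a = 7.28.
Formula: S_i = 7.28 - 2.19*i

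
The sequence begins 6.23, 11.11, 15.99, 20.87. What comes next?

Differences: 11.11 - 6.23 = 4.88
This is an arithmetic sequence with common difference d = 4.88.
Next term = 20.87 + 4.88 = 25.75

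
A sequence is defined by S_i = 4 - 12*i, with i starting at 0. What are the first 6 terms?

This is an arithmetic sequence.
i=0: S_0 = 4 + -12*0 = 4
i=1: S_1 = 4 + -12*1 = -8
i=2: S_2 = 4 + -12*2 = -20
i=3: S_3 = 4 + -12*3 = -32
i=4: S_4 = 4 + -12*4 = -44
i=5: S_5 = 4 + -12*5 = -56
The first 6 terms are: [4, -8, -20, -32, -44, -56]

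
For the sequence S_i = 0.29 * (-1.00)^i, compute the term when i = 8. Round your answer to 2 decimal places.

S_8 = 0.29 * (-1.0)^8 = 0.29 * 1 = 0.29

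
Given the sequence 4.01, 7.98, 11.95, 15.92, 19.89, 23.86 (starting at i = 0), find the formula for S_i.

Check differences: 7.98 - 4.01 = 3.97
11.95 - 7.98 = 3.97
Common difference d = 3.97.
First term a = 4.01.
Formula: S_i = 4.01 + 3.97*i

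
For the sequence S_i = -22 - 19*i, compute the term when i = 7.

S_7 = -22 + -19*7 = -22 + -133 = -155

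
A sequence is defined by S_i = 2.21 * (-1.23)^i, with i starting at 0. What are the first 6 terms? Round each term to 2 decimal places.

This is a geometric sequence.
i=0: S_0 = 2.21 * (-1.23)^0 = 2.21
i=1: S_1 = 2.21 * (-1.23)^1 ≈ -2.72
i=2: S_2 = 2.21 * (-1.23)^2 ≈ 3.34
i=3: S_3 = 2.21 * (-1.23)^3 ≈ -4.11
i=4: S_4 = 2.21 * (-1.23)^4 ≈ 5.06
i=5: S_5 = 2.21 * (-1.23)^5 ≈ -6.22
The first 6 terms are: [2.21, -2.72, 3.34, -4.11, 5.06, -6.22]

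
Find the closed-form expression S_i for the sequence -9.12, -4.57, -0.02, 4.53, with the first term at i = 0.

Check differences: -4.57 - -9.12 = 4.55
-0.02 - -4.57 = 4.55
Common difference d = 4.55.
First term a = -9.12.
Formula: S_i = -9.12 + 4.55*i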